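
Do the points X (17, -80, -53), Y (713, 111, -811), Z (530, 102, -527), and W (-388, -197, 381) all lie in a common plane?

With X as base: XY = (696, 191, -758), XZ = (513, 182, -474), XW = (-405, -117, 434).
XZ × XW = (23530, -30672, 13689).
XY · (XZ × XW) = 142266.
Since 142266 ≠ 0, the four points are not coplanar.

No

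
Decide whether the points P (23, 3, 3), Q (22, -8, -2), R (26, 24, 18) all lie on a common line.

PQ = (-1, -11, -5), PR = (3, 21, 15).
PQ × PR = (-60, 0, 12).
The cross product is nonzero, so the points do not lie on one line.

No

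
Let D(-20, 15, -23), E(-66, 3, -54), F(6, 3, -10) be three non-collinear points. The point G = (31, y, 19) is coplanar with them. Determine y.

A normal to the plane is n = DE × DF = (-528, -208, 864).
G lies in the plane iff n · DG = 0.
This gives (-208)y + (12480) = 0, so y = 60.

60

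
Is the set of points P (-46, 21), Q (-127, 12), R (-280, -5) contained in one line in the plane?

PQ = (-81, -9), PR = (-234, -26).
Twice the signed area of △PQR is (-81)(-26) − (-9)(-234) = 0.
The triangle is degenerate (zero area), so the points are collinear.

Yes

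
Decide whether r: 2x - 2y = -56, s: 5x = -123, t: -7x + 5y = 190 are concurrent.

No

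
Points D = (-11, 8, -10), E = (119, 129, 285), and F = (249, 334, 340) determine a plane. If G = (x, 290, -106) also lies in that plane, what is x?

A normal to the plane is n = DE × DF = (-53820, 31200, 10920).
G lies in the plane iff n · DG = 0.
This gives (-53820)x + (7158060) = 0, so x = 133.

133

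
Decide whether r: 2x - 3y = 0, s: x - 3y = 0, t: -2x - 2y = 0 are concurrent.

Yes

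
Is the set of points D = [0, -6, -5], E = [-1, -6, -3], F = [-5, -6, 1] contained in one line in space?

DE = (-1, 0, 2), DF = (-5, 0, 6).
Comparing components 3 and 1: (2)(-5) − (-1)(6) = -4 ≠ 0, so DE and DF are not parallel and the points are not collinear.

No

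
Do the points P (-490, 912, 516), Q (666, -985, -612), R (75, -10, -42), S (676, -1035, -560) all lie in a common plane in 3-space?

No

A normal to the plane through P, Q, R is n = PQ × PR = (18510, 7728, 5973).
The plane has equation n·X = 1060104. For S: n·S = 1169400.
1169400 ≠ 1060104, so S is off the plane.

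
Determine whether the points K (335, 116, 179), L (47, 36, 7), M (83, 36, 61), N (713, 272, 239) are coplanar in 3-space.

Yes

The four points are coplanar iff the 3×3 determinant with rows KL, KM, KN is zero.
Rows: (-288, -80, -172), (-252, -80, -118), (378, 156, 60).
Expanding along the first row: (-288)(13608) − (-80)(29484) + (-172)(-9072) = 0.
Zero determinant ⇒ coplanar.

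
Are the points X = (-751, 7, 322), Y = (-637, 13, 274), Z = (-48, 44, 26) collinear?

XY = (114, 6, -48), XZ = (703, 37, -296).
Each component of XZ is 37/6 times the corresponding component of XY, so XZ = 37/6·XY and the points are collinear.

Yes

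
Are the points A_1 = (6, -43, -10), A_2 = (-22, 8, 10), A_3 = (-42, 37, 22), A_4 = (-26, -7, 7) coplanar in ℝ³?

The four points are coplanar iff the 3×3 determinant with rows A_1A_2, A_1A_3, A_1A_4 is zero.
Rows: (-28, 51, 20), (-48, 80, 32), (-32, 36, 17).
Expanding along the first row: (-28)(208) − (51)(208) + (20)(832) = 208.
Nonzero ⇒ not coplanar.

No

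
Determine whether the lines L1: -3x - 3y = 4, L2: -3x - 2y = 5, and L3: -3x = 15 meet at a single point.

No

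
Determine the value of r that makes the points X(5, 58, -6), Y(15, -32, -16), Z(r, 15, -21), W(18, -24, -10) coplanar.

Coplanarity ⇔ det[XY; XZ; XW] = 0.
Expanding, this is linear in r: (460)r + (-920) = 0.
So r = 2.

2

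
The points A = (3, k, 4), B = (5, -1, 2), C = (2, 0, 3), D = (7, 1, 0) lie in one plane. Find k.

Coplanarity ⇔ det[AB; AC; AD] = 0.
Expanding, this is linear in k: (4)k + (12) = 0.
So k = -3.

-3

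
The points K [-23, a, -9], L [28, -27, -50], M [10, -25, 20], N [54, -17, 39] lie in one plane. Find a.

-32

The points are coplanar iff KL · (KM × KN) = 0.
Expanding, this is linear in a: (-3422)a + (-109504) = 0.
So a = -32.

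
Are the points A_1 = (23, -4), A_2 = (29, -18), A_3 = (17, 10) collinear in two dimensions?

Yes

A_1A_2 = (6, -14), A_1A_3 = (-6, 14).
det[A_1A_2; A_1A_3] = (6)(14) − (-14)(-6) = 0.
The determinant is zero, so the points are collinear.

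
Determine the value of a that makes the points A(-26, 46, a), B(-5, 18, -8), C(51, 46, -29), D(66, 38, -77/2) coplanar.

Coplanarity ⇔ det[AB; AC; AD] = 0.
Expanding, this is linear in a: (868)a + (-8246) = 0.
So a = 19/2.

19/2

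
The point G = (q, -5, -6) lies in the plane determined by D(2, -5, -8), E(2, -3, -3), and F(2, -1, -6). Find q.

The plane through D, E, F has equation −16x = -32.
Substituting G: (-16)q + (0) = -32, so q = 2.

2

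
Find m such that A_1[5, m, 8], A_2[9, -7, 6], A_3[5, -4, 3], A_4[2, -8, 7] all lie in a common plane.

-9

The points are coplanar iff A_1A_2 · (A_1A_3 × A_1A_4) = 0.
Expanding, this is linear in m: (-25)m + (-225) = 0.
So m = -9.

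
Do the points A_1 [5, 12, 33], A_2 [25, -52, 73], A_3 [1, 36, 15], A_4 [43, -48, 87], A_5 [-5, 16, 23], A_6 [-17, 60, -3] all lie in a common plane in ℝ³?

The plane through A_1, A_2, A_3 has normal n = A_1A_2 × A_1A_3 = (192, 200, 224) and equation n·P = 10752.
Checking the remaining points: n·A_4 = 18144, n·A_5 = 7392, n·A_6 = 8064.
Since n·A_4 = 18144 ≠ 10752, A_4 is off the plane and the points are not all coplanar.

No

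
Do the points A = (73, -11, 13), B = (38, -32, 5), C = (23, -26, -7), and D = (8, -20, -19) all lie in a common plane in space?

The four points are coplanar iff the 3×3 determinant with rows AB, AC, AD is zero.
Rows: (-35, -21, -8), (-50, -15, -20), (-65, -9, -32).
Expanding along the first row: (-35)(300) − (-21)(300) + (-8)(-525) = 0.
Zero determinant ⇒ coplanar.

Yes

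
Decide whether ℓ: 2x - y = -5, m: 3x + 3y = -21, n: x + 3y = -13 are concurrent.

Lines aᵢx + bᵢy = cᵢ with pairwise distinct directions are concurrent exactly when det[aᵢ bᵢ cᵢ] = 0.
Here the determinant is 0.
It vanishes, so the lines are concurrent at (-4, -3).

Yes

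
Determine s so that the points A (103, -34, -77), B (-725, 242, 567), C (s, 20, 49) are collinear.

-59

Collinearity requires AB × AC = 0; each component is linear in s.
The y-component gives (644)s + (37996) = 0, so s = -59.
The remaining components then also vanish.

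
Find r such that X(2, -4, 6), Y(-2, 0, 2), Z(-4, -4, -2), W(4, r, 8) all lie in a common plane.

-6

Normal to plane XYZ: n = (-32, -8, 24); plane equation n·P = 112.
Requiring n·W = 112: (-8)r + (64) = 112.
So r = -6.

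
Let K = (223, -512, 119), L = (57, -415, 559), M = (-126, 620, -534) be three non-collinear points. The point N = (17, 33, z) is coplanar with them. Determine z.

Coplanarity requires KL · (KM × KN) = 0.
KL = (-166, 97, 440), KM = (-349, 1132, -653); the triple product is linear in z with coefficient -154059 and constant term -8781363.
Setting it to zero: z = -57.

-57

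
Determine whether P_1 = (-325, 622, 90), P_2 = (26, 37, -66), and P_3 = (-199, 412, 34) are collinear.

Yes

P_1P_2 = (351, -585, -156), P_1P_3 = (126, -210, -56).
P_1P_2 × P_1P_3 = (0, 0, 0).
The cross product vanishes, so the three points are collinear.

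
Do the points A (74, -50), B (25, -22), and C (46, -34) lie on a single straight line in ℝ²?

AB = (-49, 28), AC = (-28, 16).
Twice the signed area of △ABC is (-49)(16) − (28)(-28) = 0.
The triangle is degenerate (zero area), so the points are collinear.

Yes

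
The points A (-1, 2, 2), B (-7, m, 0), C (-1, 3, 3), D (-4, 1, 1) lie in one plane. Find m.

The points are coplanar iff AB · (AC × AD) = 0.
Expanding, this is linear in m: (-3)m + (0) = 0.
So m = 0.

0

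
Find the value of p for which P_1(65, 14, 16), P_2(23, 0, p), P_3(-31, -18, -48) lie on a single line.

Direction P_1P_3 = (-96, -32, -64). From the x-coordinate of P_2, the parameter along the line is τ = (23 − 65)/(-96) = 7/16.
Then p = 16 + 7/16·(-64) = -12.

-12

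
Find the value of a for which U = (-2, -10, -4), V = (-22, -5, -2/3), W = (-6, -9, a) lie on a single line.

Direction UV = (-20, 5, 10/3). From the x-coordinate of W, the parameter along the line is τ = (-6 − (-2))/(-20) = 1/5.
Then a = (-4) + 1/5·(10/3) = -10/3.

-10/3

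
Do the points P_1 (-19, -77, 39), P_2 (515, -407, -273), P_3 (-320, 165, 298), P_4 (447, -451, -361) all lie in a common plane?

Yes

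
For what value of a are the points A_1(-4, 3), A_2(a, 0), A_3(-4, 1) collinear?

-4

Collinearity: (A_2 − A_1) must be parallel to (A_3 − A_1) = (0, -2).
Cross-multiplying the components: (a − (-4))·(-2) = (-3)·(0).
Solving gives a = -4.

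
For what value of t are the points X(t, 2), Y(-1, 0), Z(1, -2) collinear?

-3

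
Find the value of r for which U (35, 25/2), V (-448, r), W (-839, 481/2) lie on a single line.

Collinearity: (V − U) must be parallel to (W − U) = (-874, 228).
Cross-multiplying the components: (r − 25/2)·(-874) = (-483)·(228).
Solving gives r = 277/2.

277/2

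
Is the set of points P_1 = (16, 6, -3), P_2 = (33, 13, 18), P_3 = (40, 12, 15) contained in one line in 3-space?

P_1P_2 = (17, 7, 21), P_1P_3 = (24, 6, 18).
P_1P_2 × P_1P_3 = (0, 198, -66).
The cross product is nonzero, so the points do not lie on one line.

No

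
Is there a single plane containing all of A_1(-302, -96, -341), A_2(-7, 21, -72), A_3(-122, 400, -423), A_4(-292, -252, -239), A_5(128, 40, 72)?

No

The plane through A_1, A_2, A_3 has normal n = A_1A_2 × A_1A_3 = (-143018, 72610, 125260) and equation n·P = -6492784.
Checking the remaining points: n·A_4 = -6473604, n·A_5 = -6383184.
Since n·A_4 = -6473604 ≠ -6492784, A_4 is off the plane and the points are not all coplanar.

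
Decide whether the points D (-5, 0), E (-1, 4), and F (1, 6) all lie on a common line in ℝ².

Yes

DE = (4, 4), DF = (6, 6).
Checking proportionality: DF = 3/2·DE, so the vectors are parallel and the points are collinear.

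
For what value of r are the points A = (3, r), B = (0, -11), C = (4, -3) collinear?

-5

Collinearity: (A − B) must be parallel to (C − B) = (4, 8).
Cross-multiplying the components: (r − (-11))·(4) = (3)·(8).
Solving gives r = -5.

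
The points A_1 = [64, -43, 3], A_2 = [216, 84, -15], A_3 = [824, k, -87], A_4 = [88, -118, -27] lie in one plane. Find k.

The points are coplanar iff A_1A_2 · (A_1A_3 × A_1A_4) = 0.
Expanding, this is linear in k: (-4128)k + (2443776) = 0.
So k = 592.

592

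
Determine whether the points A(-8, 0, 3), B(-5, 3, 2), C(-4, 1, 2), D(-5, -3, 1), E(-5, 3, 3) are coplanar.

The plane through A, B, C has normal n = AB × AC = (-2, -1, -9) and equation n·P = -11.
Checking the remaining points: n·D = 4, n·E = -20.
Since n·D = 4 ≠ -11, D is off the plane and the points are not all coplanar.

No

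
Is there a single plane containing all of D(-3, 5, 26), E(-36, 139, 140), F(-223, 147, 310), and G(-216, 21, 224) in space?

With D as base: DE = (-33, 134, 114), DF = (-220, 142, 284), DG = (-213, 16, 198).
DF × DG = (23572, -16932, 26726).
DE · (DF × DG) = 0.
The scalar triple product vanishes, so the four points are coplanar.

Yes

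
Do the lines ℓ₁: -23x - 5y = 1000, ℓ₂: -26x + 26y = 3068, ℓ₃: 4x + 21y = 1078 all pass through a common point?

No

Intersecting ℓ₁ and ℓ₂: solving the 2×2 system gives (x, y) = (-795/14, 857/14).
Substitute into ℓ₃: (4)(-795/14) + (21)(857/14) = 14817/14.
But ℓ₃ requires 1078 ≠ 14817/14, so the three lines have no common point.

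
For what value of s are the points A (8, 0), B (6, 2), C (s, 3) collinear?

The three points are collinear iff det[AB; AC] = 0.
This determinant is linear in s: (-2)s + (10) = 0, so s = 5.

5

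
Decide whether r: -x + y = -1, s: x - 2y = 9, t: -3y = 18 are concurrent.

The three lines meet at one point iff the augmented coefficient matrix [aᵢ bᵢ cᵢ] has rank < 3, i.e. its determinant vanishes.
Here the determinant is -6.
Nonzero, so no common point exists.

No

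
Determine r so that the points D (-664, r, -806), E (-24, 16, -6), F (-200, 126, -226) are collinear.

Collinearity requires DE × DF = 0; each component is linear in r.
The x-component gives (220)r + (-91520) = 0, so r = 416.
The remaining components then also vanish.

416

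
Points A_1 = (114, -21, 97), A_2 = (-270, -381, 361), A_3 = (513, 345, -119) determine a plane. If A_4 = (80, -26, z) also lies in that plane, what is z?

-74

The plane through A_1, A_2, A_3 has equation −18864x + 22392y + 3096z = -2320416.
Substituting A_4: (3096)z + (-2091312) = -2320416, so z = -74.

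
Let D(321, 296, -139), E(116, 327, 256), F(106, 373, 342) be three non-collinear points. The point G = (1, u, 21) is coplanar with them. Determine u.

A normal to the plane is n = DE × DF = (-15504, 13680, -9120).
G lies in the plane iff n · DG = 0.
This gives (13680)u + (-547200) = 0, so u = 40.

40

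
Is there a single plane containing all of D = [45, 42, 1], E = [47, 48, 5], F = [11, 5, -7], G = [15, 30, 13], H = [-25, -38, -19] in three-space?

Yes

The plane through D, E, F has normal n = DE × DF = (100, -120, 130) and equation n·P = -410.
Checking the remaining points: n·G = -410, n·H = -410.
All equal -410, so all 5 points lie in one plane.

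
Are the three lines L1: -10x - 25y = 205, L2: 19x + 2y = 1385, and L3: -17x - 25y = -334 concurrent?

Yes

The three lines meet at one point iff the augmented coefficient matrix [aᵢ bᵢ cᵢ] has rank < 3, i.e. its determinant vanishes.
Here the determinant is 0.
It vanishes, so the lines are concurrent at (77, -39).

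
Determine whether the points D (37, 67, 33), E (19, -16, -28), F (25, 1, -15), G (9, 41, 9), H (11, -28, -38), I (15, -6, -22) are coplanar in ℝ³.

The plane through D, E, F has normal n = DE × DF = (-42, -132, 192) and equation n·P = -4062.
Checking the remaining points: n·G = -4062, n·H = -4062, n·I = -4062.
All equal -4062, so all 6 points lie in one plane.

Yes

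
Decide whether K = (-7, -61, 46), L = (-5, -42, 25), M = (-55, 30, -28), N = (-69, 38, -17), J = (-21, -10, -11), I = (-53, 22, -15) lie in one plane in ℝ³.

The plane through K, L, M has normal n = KL × KM = (505, 1156, 1094) and equation n·P = -23727.
Checking the remaining points: n·N = -9515, n·J = -34199, n·I = -17743.
Since n·N = -9515 ≠ -23727, N is off the plane and the points are not all coplanar.

No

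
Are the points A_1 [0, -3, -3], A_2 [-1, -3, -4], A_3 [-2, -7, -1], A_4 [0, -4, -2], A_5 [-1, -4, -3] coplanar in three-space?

Yes

The plane through A_1, A_2, A_3 has normal n = A_1A_2 × A_1A_3 = (-4, 4, 4) and equation n·P = -24.
Checking the remaining points: n·A_4 = -24, n·A_5 = -24.
All equal -24, so all 5 points lie in one plane.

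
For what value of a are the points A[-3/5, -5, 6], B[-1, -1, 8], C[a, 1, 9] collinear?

-6/5

Collinearity requires AB × AC = 0; each component is linear in a.
The y-component gives (2)a + (12/5) = 0, so a = -6/5.
The remaining components then also vanish.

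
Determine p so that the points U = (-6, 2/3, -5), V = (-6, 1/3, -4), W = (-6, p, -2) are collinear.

Direction UV = (0, -1/3, 1). From the z-coordinate of W, the parameter along the line is τ = (-2 − (-5))/1 = 3.
Then p = 2/3 + 3·(-1/3) = -1/3.

-1/3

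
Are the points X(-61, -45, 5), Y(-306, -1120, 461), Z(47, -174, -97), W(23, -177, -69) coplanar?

A normal to the plane through X, Y, Z is n = XY × XZ = (168474, 24258, 147705).
The plane has equation n·P = -10629999. For W: n·W = -10610409.
-10610409 ≠ -10629999, so W is off the plane.

No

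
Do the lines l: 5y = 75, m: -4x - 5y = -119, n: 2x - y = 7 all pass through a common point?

Intersecting l and m: solving the 2×2 system gives (x, y) = (11, 15).
Substitute into n: (2)(11) + (-1)(15) = 7.
This equals 7, so (11, 15) lies on all three lines and they are concurrent.

Yes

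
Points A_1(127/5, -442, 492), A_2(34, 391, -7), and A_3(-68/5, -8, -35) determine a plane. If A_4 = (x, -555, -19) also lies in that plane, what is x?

Coplanarity requires A_1A_2 · (A_1A_3 × A_1A_4) = 0.
A_1A_2 = (43/5, 833, -499), A_1A_3 = (-39, 434, -527); the triple product is linear in x with coefficient -222425 and constant term -15569750.
Setting it to zero: x = -70.

-70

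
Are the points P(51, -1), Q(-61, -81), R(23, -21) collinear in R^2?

PQ = (-112, -80), PR = (-28, -20).
Twice the signed area of △PQR is (-112)(-20) − (-80)(-28) = 0.
The triangle is degenerate (zero area), so the points are collinear.

Yes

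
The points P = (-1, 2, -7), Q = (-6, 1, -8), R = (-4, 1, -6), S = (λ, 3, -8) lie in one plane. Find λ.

Normal to plane PQR: n = (-2, 8, 2); plane equation n·X = 4.
Requiring n·S = 4: (-2)λ + (8) = 4.
So λ = 2.

2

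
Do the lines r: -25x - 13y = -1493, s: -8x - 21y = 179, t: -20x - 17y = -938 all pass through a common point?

No

Lines aᵢx + bᵢy = cᵢ with pairwise distinct directions are concurrent exactly when det[aᵢ bᵢ cᵢ] = 0.
Here the determinant is -421.
Nonzero, so no common point exists.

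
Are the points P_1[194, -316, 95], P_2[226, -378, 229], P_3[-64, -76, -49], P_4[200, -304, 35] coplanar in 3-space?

A normal to the plane through P_1, P_2, P_3 is n = P_1P_2 × P_1P_3 = (-23232, -29964, -8316).
The plane has equation n·P = 4171596. For P_4: n·P_4 = 4171596.
Equal, so P_4 lies in the plane and all four are coplanar.

Yes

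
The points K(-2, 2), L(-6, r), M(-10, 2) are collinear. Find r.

2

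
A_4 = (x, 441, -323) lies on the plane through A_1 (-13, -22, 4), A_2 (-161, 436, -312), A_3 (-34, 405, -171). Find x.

A normal to the plane is n = A_1A_2 × A_1A_3 = (54782, -19264, -53578).
A_4 lies in the plane iff n · A_1A_4 = 0.
This gives (54782)x + (9312940) = 0, so x = -170.

-170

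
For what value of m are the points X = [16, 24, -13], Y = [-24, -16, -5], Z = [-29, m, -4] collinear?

Direction XY = (-40, -40, 8). From the x-coordinate of Z, the parameter along the line is τ = (-29 − 16)/(-40) = 9/8.
Then m = 24 + 9/8·(-40) = -21.

-21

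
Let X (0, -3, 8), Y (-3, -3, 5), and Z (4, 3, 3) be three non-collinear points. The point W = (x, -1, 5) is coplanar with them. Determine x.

Coplanarity requires XY · (XZ × XW) = 0.
XY = (-3, 0, -3), XZ = (4, 6, -5); the triple product is linear in x with coefficient 18 and constant term 0.
Setting it to zero: x = 0.

0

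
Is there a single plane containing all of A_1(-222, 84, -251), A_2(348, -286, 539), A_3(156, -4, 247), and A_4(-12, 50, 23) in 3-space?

The four points are coplanar iff the 3×3 determinant with rows A_1A_2, A_1A_3, A_1A_4 is zero.
Rows: (570, -370, 790), (378, -88, 498), (210, -34, 274).
Expanding along the first row: (570)(-7180) − (-370)(-1008) + (790)(5628) = -19440.
Nonzero ⇒ not coplanar.

No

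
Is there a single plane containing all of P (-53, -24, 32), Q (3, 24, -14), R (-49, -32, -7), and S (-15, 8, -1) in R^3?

The four points are coplanar iff the 3×3 determinant with rows PQ, PR, PS is zero.
Rows: (56, 48, -46), (4, -8, -39), (38, 32, -33).
Expanding along the first row: (56)(1512) − (48)(1350) + (-46)(432) = 0.
Zero determinant ⇒ coplanar.

Yes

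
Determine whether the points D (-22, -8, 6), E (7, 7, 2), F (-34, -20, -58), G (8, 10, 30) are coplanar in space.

A normal to the plane through D, E, F is n = DE × DF = (-1008, 1904, -168).
The plane has equation n·P = 5936. For G: n·G = 5936.
Equal, so G lies in the plane and all four are coplanar.

Yes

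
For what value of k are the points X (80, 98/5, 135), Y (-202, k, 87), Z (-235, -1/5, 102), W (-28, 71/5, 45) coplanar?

11/5

Normal to plane XZW: n = (8019/5, -24786, -2187/5); plane equation n·P = -2082753/5.
Requiring n·Y = -2082753/5: (-24786)k + (-1810107/5) = -2082753/5.
So k = 11/5.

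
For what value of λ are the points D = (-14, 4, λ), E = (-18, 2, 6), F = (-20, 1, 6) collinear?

Collinearity requires DE × DF = 0; each component is linear in λ.
The x-component gives (-1)λ + (6) = 0, so λ = 6.
The remaining components then also vanish.

6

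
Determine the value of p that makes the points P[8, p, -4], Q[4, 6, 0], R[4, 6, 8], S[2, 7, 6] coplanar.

4

The points are coplanar iff PQ · (PR × PS) = 0.
Expanding, this is linear in p: (16)p + (-64) = 0.
So p = 4.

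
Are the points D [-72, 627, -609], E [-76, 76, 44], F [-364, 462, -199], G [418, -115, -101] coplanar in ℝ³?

With D as base: DE = (-4, -551, 653), DF = (-292, -165, 410), DG = (490, -742, 508).
DF × DG = (220400, 349236, 297514).
DE · (DF × DG) = 966006.
Since 966006 ≠ 0, the four points are not coplanar.

No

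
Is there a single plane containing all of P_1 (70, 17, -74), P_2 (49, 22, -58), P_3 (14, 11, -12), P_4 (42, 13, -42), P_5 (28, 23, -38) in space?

The plane through P_1, P_2, P_3 has normal n = P_1P_2 × P_1P_3 = (406, 406, 406) and equation n·P = 5278.
Checking the remaining points: n·P_4 = 5278, n·P_5 = 5278.
All equal 5278, so all 5 points lie in one plane.

Yes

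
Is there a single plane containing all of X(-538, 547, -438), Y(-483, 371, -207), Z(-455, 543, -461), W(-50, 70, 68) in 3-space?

No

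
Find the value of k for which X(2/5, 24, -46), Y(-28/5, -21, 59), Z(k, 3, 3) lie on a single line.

-12/5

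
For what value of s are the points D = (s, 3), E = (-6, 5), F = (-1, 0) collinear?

Collinearity: (D − E) must be parallel to (F − E) = (5, -5).
Cross-multiplying the components: (s − (-6))·(-5) = (-2)·(5).
Solving gives s = -4.

-4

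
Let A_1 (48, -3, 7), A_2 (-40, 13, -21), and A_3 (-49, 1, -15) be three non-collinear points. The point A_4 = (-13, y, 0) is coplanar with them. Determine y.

-11

A normal to the plane is n = A_1A_2 × A_1A_3 = (-240, 780, 1200).
A_4 lies in the plane iff n · A_1A_4 = 0.
This gives (780)y + (8580) = 0, so y = -11.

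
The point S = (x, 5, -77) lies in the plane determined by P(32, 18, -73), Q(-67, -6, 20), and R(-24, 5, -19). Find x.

14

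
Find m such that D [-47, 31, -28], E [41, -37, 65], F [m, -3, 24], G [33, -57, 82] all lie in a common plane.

The points are coplanar iff DE · (DF × DG) = 0.
Expanding, this is linear in m: (-704)m + (10560) = 0.
So m = 15.

15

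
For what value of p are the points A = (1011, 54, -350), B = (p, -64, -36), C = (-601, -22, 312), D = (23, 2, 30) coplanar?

Normal to plane ACD: n = (5544, -41496, 8736); plane equation n·P = 306600.
Requiring n·B = 306600: (5544)p + (2341248) = 306600.
So p = -367.

-367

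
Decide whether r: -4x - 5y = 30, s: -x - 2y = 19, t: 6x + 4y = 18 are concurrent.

The three lines meet at one point iff the augmented coefficient matrix [aᵢ bᵢ cᵢ] has rank < 3, i.e. its determinant vanishes.
Here the determinant is 28.
Nonzero, so no common point exists.

No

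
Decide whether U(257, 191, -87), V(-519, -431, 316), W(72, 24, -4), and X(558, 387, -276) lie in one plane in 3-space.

No

With U as base: UV = (-776, -622, 403), UW = (-185, -167, 83), UX = (301, 196, -189).
UW × UX = (15295, -9982, 14007).
UV · (UW × UX) = -15295.
Since -15295 ≠ 0, the four points are not coplanar.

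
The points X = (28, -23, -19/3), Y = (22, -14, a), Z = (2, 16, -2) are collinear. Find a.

-16/3

Collinearity requires XY × XZ = 0; each component is linear in a.
The x-component gives (-39)a + (-208) = 0, so a = -16/3.
The remaining components then also vanish.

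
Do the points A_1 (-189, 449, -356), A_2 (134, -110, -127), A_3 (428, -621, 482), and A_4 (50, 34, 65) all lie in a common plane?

The four points are coplanar iff the 3×3 determinant with rows A_1A_2, A_1A_3, A_1A_4 is zero.
Rows: (323, -559, 229), (617, -1070, 838), (239, -415, 421).
Expanding along the first row: (323)(-102700) − (-559)(59475) + (229)(-325) = 0.
Zero determinant ⇒ coplanar.

Yes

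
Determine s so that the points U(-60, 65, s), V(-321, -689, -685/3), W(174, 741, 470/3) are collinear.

Direction VW = (495, 1430, 385). From the x-coordinate of U, the parameter along the line is τ = (-60 − (-321))/495 = 29/55.
Then s = (-685/3) + 29/55·(385) = -76/3.

-76/3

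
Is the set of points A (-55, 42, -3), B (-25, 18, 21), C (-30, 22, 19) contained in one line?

AB = (30, -24, 24), AC = (25, -20, 22).
AB × AC = (-48, -60, 0).
The cross product is nonzero, so the points do not lie on one line.

No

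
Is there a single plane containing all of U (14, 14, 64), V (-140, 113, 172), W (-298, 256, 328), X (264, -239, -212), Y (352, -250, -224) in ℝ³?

The plane through U, V, W has normal n = UV × UW = (0, 6960, -6380) and equation n·P = -310880.
Checking the remaining points: n·X = -310880, n·Y = -310880.
All equal -310880, so all 5 points lie in one plane.

Yes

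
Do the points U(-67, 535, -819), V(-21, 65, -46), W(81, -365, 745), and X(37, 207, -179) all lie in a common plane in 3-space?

Yes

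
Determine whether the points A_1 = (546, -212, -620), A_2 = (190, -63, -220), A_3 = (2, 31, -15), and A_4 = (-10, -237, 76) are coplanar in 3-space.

The four points are coplanar iff the 3×3 determinant with rows A_1A_2, A_1A_3, A_1A_4 is zero.
Rows: (-356, 149, 400), (-544, 243, 605), (-556, -25, 696).
Expanding along the first row: (-356)(184253) − (149)(-42244) + (400)(148708) = 183488.
Nonzero ⇒ not coplanar.

No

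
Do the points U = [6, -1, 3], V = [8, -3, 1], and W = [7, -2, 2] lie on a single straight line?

UV = (2, -2, -2), UW = (1, -1, -1).
UV × UW = (0, 0, 0).
The cross product vanishes, so the three points are collinear.

Yes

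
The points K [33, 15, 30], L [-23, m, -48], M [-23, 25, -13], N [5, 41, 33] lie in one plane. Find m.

Coplanarity ⇔ det[KL; KM; KN] = 0.
Expanding, this is linear in m: (1372)m + (6860) = 0.
So m = -5.

-5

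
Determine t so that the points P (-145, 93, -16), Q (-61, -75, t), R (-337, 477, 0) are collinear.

-23

Direction PR = (-192, 384, 16). From the x-coordinate of Q, the parameter along the line is τ = (-61 − (-145))/(-192) = -7/16.
Then t = (-16) + (-7/16)·(16) = -23.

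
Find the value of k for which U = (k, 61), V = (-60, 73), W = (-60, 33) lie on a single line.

-60

Collinearity: (U − V) must be parallel to (W − V) = (0, -40).
Cross-multiplying the components: (k − (-60))·(-40) = (-12)·(0).
Solving gives k = -60.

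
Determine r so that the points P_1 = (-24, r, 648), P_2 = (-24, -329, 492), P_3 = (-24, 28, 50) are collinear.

-455

Collinearity requires P_1P_2 × P_1P_3 = 0; each component is linear in r.
The x-component gives (442)r + (201110) = 0, so r = -455.
The remaining components then also vanish.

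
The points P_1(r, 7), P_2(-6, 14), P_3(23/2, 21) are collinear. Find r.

The three points are collinear iff det[P_1P_2; P_1P_3] = 0.
This determinant is linear in r: (-7)r + (-329/2) = 0, so r = -47/2.

-47/2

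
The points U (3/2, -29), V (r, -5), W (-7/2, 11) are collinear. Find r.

The three points are collinear iff det[UV; UW] = 0.
This determinant is linear in r: (40)r + (60) = 0, so r = -3/2.

-3/2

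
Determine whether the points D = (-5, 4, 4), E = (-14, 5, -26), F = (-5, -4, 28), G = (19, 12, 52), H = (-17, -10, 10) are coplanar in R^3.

Yes

The plane through D, E, F has normal n = DE × DF = (-216, 216, 72) and equation n·P = 2232.
Checking the remaining points: n·G = 2232, n·H = 2232.
All equal 2232, so all 5 points lie in one plane.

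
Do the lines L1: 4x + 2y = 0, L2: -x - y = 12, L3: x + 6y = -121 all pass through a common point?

No

The three lines meet at one point iff the augmented coefficient matrix [aᵢ bᵢ cᵢ] has rank < 3, i.e. its determinant vanishes.
Here the determinant is -22.
Nonzero, so no common point exists.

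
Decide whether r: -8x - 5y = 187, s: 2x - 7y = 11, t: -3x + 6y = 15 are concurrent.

Yes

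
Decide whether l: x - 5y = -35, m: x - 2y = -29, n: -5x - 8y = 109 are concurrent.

Yes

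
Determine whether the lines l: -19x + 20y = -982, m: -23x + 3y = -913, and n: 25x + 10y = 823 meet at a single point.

No

The three lines meet at one point iff the augmented coefficient matrix [aᵢ bᵢ cᵢ] has rank < 3, i.e. its determinant vanishes.
Here the determinant is 1209.
Nonzero, so no common point exists.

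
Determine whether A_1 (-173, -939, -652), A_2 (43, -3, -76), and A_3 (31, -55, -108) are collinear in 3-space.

Yes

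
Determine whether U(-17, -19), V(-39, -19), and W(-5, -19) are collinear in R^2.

UV = (-22, 0), UW = (12, 0).
det[UV; UW] = (-22)(0) − (0)(12) = 0.
The determinant is zero, so the points are collinear.

Yes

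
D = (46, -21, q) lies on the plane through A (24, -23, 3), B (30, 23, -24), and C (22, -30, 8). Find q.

-16

The plane through A, B, C has equation 41x + 24y + 50z = 582.
Substituting D: (50)q + (1382) = 582, so q = -16.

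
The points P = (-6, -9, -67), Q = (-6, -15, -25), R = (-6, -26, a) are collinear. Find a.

Direction PQ = (0, -6, 42). From the y-coordinate of R, the parameter along the line is τ = (-26 − (-9))/(-6) = 17/6.
Then a = (-67) + 17/6·(42) = 52.

52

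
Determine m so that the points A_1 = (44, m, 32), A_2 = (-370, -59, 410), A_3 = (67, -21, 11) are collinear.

Collinearity requires A_1A_2 × A_1A_3 = 0; each component is linear in m.
The x-component gives (399)m + (9177) = 0, so m = -23.
The remaining components then also vanish.

-23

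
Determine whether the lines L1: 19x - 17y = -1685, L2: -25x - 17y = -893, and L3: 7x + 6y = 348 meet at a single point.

Yes

Lines aᵢx + bᵢy = cᵢ with pairwise distinct directions are concurrent exactly when det[aᵢ bᵢ cᵢ] = 0.
Here the determinant is 0.
It vanishes, so the lines are concurrent at (-18, 79).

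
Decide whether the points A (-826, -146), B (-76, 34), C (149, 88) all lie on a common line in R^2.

Yes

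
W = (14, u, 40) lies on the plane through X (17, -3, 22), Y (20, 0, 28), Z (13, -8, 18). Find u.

The plane through X, Y, Z has equation 18x − 12y − 3z = 276.
Substituting W: (-12)u + (132) = 276, so u = -12.

-12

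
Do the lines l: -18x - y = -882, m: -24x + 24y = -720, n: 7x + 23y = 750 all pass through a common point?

Yes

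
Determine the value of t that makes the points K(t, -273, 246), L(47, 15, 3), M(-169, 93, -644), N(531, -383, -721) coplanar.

515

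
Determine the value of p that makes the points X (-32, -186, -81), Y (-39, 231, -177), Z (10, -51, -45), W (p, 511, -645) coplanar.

The points are coplanar iff XY · (XZ × XW) = 0.
Expanding, this is linear in p: (27972)p + (8671320) = 0.
So p = -310.

-310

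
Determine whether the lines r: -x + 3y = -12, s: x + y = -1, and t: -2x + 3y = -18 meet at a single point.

The three lines meet at one point iff the augmented coefficient matrix [aᵢ bᵢ cᵢ] has rank < 3, i.e. its determinant vanishes.
Here the determinant is 15.
Nonzero, so no common point exists.

No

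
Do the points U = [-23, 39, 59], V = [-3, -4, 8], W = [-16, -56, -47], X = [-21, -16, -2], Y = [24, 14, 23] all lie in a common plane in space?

The plane through U, V, W has normal n = UV × UW = (-287, 1763, -1599) and equation n·P = -18983.
Checking the remaining points: n·X = -18983, n·Y = -18983.
All equal -18983, so all 5 points lie in one plane.

Yes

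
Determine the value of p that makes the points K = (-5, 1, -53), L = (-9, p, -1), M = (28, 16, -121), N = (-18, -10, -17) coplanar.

Coplanarity ⇔ det[KL; KM; KN] = 0.
Expanding, this is linear in p: (-304)p + (-7600) = 0.
So p = -25.

-25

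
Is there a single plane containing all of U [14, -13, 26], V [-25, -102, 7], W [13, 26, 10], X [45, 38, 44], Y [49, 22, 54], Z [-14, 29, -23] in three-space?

The plane through U, V, W has normal n = UV × UW = (2165, -605, -1610) and equation n·P = -3685.
Checking the remaining points: n·X = 3595, n·Y = 5835, n·Z = -10825.
Since n·X = 3595 ≠ -3685, X is off the plane and the points are not all coplanar.

No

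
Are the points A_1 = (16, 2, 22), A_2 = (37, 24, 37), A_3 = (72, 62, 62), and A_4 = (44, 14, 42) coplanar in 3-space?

Yes

The four points are coplanar iff the 3×3 determinant with rows A_1A_2, A_1A_3, A_1A_4 is zero.
Rows: (21, 22, 15), (56, 60, 40), (28, 12, 20).
Expanding along the first row: (21)(720) − (22)(0) + (15)(-1008) = 0.
Zero determinant ⇒ coplanar.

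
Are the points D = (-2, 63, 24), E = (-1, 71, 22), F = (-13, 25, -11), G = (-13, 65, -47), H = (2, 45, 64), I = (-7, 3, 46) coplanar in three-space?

No

The plane through D, E, F has normal n = DE × DF = (-356, 57, 50) and equation n·P = 5503.
Checking the remaining points: n·G = 5983, n·H = 5053, n·I = 4963.
Since n·G = 5983 ≠ 5503, G is off the plane and the points are not all coplanar.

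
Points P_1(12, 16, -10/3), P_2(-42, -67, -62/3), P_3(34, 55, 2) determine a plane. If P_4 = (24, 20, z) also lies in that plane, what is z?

16/3

A normal to the plane is n = P_1P_2 × P_1P_3 = (700/3, -280/3, -280).
P_4 lies in the plane iff n · P_1P_4 = 0.
This gives (-280)z + (4480/3) = 0, so z = 16/3.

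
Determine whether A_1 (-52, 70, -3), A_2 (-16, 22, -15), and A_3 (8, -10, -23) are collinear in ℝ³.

Yes

A_1A_2 = (36, -48, -12), A_1A_3 = (60, -80, -20).
Each component of A_1A_3 is 5/3 times the corresponding component of A_1A_2, so A_1A_3 = 5/3·A_1A_2 and the points are collinear.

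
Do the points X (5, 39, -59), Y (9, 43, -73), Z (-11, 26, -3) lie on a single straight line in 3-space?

No

XY = (4, 4, -14), XZ = (-16, -13, 56).
Comparing components 2 and 3: (4)(56) − (-14)(-13) = 42 ≠ 0, so XY and XZ are not parallel and the points are not collinear.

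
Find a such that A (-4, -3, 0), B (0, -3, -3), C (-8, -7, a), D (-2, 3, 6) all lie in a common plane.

The points are coplanar iff AB · (AC × AD) = 0.
Expanding, this is linear in a: (-24)a + (-48) = 0.
So a = -2.

-2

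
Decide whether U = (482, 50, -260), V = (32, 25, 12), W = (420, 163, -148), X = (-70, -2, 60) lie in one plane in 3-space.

The four points are coplanar iff the 3×3 determinant with rows UV, UW, UX is zero.
Rows: (-450, -25, 272), (-62, 113, 112), (-552, -52, 320).
Expanding along the first row: (-450)(41984) − (-25)(41984) + (272)(65600) = 0.
Zero determinant ⇒ coplanar.

Yes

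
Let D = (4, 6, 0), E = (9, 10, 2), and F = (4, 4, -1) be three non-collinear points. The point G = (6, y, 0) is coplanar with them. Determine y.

6

A normal to the plane is n = DE × DF = (0, 5, -10).
G lies in the plane iff n · DG = 0.
This gives (5)y + (-30) = 0, so y = 6.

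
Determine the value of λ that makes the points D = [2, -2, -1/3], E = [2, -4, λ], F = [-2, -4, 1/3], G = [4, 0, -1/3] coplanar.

-1

Normal to plane DFG: n = (-4/3, 4/3, -4); plane equation n·P = -4.
Requiring n·E = -4: (-4)λ + (-8) = -4.
So λ = -1.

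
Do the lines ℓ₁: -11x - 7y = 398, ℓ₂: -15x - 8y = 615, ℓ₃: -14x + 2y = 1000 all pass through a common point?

No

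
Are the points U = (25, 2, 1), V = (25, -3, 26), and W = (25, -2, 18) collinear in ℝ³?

No

UV = (0, -5, 25), UW = (0, -4, 17).
UV × UW = (15, 0, 0).
The cross product is nonzero, so the points do not lie on one line.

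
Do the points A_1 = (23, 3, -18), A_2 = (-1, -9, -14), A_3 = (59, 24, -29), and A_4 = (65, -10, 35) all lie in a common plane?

No

The four points are coplanar iff the 3×3 determinant with rows A_1A_2, A_1A_3, A_1A_4 is zero.
Rows: (-24, -12, 4), (36, 21, -11), (42, -13, 53).
Expanding along the first row: (-24)(970) − (-12)(2370) + (4)(-1350) = -240.
Nonzero ⇒ not coplanar.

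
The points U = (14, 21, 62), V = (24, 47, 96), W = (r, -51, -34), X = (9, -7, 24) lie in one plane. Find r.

-6

The points are coplanar iff UV · (UW × UX) = 0.
Expanding, this is linear in r: (36)r + (216) = 0.
So r = -6.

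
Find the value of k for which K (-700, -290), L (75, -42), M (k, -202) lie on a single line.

-425

The three points are collinear iff det[KL; KM] = 0.
This determinant is linear in k: (-248)k + (-105400) = 0, so k = -425.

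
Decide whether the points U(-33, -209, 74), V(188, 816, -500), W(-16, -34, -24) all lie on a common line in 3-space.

No

UV = (221, 1025, -574), UW = (17, 175, -98).
Comparing components 3 and 1: (-574)(17) − (221)(-98) = 11900 ≠ 0, so UV and UW are not parallel and the points are not collinear.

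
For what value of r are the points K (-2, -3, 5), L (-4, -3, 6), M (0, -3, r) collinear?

4

Direction KL = (-2, 0, 1). From the x-coordinate of M, the parameter along the line is τ = (0 − (-2))/(-2) = -1.
Then r = 5 + (-1)·(1) = 4.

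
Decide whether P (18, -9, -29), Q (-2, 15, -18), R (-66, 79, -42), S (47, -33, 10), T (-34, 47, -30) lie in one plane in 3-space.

No

The plane through P, Q, R has normal n = PQ × PR = (-1280, -1184, 256) and equation n·X = -19808.
Checking the remaining points: n·S = -18528, n·T = -19808.
Since n·S = -18528 ≠ -19808, S is off the plane and the points are not all coplanar.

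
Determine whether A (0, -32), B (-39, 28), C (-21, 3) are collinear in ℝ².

AB = (-39, 60), AC = (-21, 35).
Twice the signed area of △ABC is (-39)(35) − (60)(-21) = -105.
The area is nonzero, so the three points are not collinear.

No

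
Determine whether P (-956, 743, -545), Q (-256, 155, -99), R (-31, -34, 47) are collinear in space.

PQ = (700, -588, 446), PR = (925, -777, 592).
PQ × PR = (-1554, -1850, 0).
The cross product is nonzero, so the points do not lie on one line.

No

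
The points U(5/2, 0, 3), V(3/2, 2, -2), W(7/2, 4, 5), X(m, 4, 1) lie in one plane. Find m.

5/2

The points are coplanar iff UV · (UW × UX) = 0.
Expanding, this is linear in m: (24)m + (-60) = 0.
So m = 5/2.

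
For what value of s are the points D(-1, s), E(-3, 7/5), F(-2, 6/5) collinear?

1

Collinearity: (D − E) must be parallel to (F − E) = (1, -1/5).
Cross-multiplying the components: (s − 7/5)·(1) = (2)·(-1/5).
Solving gives s = 1.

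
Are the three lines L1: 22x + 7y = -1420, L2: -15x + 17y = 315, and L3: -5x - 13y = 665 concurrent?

Yes

Lines aᵢx + bᵢy = cᵢ with pairwise distinct directions are concurrent exactly when det[aᵢ bᵢ cᵢ] = 0.
Here the determinant is 0.
It vanishes, so the lines are concurrent at (-55, -30).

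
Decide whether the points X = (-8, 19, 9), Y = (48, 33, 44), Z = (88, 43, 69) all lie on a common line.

Yes

XY = (56, 14, 35), XZ = (96, 24, 60).
XY × XZ = (0, 0, 0).
The cross product vanishes, so the three points are collinear.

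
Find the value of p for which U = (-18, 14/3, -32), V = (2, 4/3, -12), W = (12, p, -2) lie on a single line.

Direction UV = (20, -10/3, 20). From the x-coordinate of W, the parameter along the line is τ = (12 − (-18))/20 = 3/2.
Then p = 14/3 + 3/2·(-10/3) = -1/3.

-1/3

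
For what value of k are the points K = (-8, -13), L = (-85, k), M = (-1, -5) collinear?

-101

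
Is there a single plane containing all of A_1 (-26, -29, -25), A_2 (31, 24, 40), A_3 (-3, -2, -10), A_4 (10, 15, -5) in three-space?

Yes

The four points are coplanar iff the 3×3 determinant with rows A_1A_2, A_1A_3, A_1A_4 is zero.
Rows: (57, 53, 65), (23, 27, 15), (36, 44, 20).
Expanding along the first row: (57)(-120) − (53)(-80) + (65)(40) = 0.
Zero determinant ⇒ coplanar.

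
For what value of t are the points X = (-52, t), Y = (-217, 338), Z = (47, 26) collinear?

The three points are collinear iff det[XY; XZ] = 0.
This determinant is linear in t: (264)t + (-37752) = 0, so t = 143.

143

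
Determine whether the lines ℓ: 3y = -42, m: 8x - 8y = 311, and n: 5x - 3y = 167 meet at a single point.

No

Lines aᵢx + bᵢy = cᵢ with pairwise distinct directions are concurrent exactly when det[aᵢ bᵢ cᵢ] = 0.
Here the determinant is -15.
Nonzero, so no common point exists.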